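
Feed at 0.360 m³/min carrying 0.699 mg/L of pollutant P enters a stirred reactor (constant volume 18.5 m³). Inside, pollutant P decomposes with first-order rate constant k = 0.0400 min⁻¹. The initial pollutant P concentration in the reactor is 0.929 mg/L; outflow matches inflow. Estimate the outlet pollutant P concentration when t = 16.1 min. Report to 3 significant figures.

0.498 mg/L

V dC/dt = Q(C_in − C) − k V C.
This is linear with rate a = Q/V + k = 0.059459 min⁻¹.
C_ss = Q C_in/(Q + kV) = 0.22876 mg/L; C(t) = C_ss + (C₀ − C_ss) e^(−a t).
C(16.1) = 0.22876 + (0.70024)·e^(−0.059459·16.1) = 0.22876 + (0.70024)·0.38393 = 0.49760 mg/L.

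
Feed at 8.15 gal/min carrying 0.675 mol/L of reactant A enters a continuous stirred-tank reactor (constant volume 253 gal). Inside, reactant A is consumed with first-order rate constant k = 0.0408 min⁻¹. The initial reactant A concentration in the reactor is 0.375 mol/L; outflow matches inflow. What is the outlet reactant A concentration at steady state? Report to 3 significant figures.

0.298 mol/L

Species balance: V dC/dt = Q C_in − Q C − k V C.
At steady state: 0 = Q C_in − (Q + kV) C_ss, so C_ss = Q C_in/(Q + kV).
C_ss = 8.15·0.675/(8.15 + 0.0408·253) = 5.5013/18.472 = 0.29781 mol/L.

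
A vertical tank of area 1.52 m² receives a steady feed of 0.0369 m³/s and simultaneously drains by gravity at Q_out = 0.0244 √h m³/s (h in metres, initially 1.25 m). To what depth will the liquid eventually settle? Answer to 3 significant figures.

2.29 m

Accumulation of liquid (constant cross-section A): A dh/dt = Q_in − 0.0244 √h. At steady state dh/dt = 0:
Q_in = 0.0244 √h_ss ⇒ √h_ss = 0.0369/0.0244 = 1.5123.
h_ss = 1.5123² = 2.2870 m. (Since h₀ = 1.25 m < h_ss, the level will rise toward this value.)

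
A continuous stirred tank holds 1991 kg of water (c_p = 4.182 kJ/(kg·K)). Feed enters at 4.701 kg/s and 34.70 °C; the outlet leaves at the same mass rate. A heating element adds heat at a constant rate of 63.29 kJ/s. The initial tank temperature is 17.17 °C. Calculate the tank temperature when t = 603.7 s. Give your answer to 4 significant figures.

32.93 °C

M c_p dT/dt = ṁ c_p (T_in − T) + Q̇.
τ = M/ṁ = 423.527 s; T_ss = T_in + Q̇/(ṁ c_p) = 34.70 + 63.29/(4.701·4.182) = 37.9193 °C.
This is linear first-order; T(t) = T_ss + (T₀ − T_ss) e^(−t/τ).
T(603.7) = 37.9193 + (-20.7493)·e^(−603.7/423.527) = 37.9193 + (-20.7493)·0.240410 = 32.9310 °C.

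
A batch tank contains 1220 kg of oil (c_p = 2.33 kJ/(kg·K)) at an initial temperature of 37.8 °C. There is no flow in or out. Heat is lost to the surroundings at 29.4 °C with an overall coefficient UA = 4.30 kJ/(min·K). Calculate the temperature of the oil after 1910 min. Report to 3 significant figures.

Lumped-capacitance energy balance: M c_p dT/dt = UA(T_amb − T).
dT/dt = (T_ss − T)/τ with T_ss = T_amb = 29.400 °C, τ = M c_p/UA = 1220·2.33/4.30 = 661.07 min.
Integrating: T(t) = T_ss + (T₀ − T_ss) e^(−t/τ).
T(1910) = 29.400 + (8.4000)·0.055618 = 29.867 °C.

29.9 °C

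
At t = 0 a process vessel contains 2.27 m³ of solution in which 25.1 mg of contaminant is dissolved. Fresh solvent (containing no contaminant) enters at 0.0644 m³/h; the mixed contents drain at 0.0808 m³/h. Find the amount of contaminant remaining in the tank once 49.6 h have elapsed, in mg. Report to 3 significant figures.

2.82 mg

Total volume: dV/dt = Q_in − Q_out = -0.016400 m³/h, so V(t) = 2.27 − 0.016400 t and V(49.6) = 1.4566 m³.
Solute balance: dm/dt = 0 − Q_out C = −Q_out m/V(t).
dm/m = −Q_out dt/(V₀ − 0.016400 t); integrating gives ln(m/m₀) = −(Q_out/(Q_in−Q_out)) ln(V/V₀).
m = m₀ (V₀/V)^(Q_out/(Q_in−Q_out)) = 25.1 × (2.27/1.4566)^(-4.9268) = 2.8202 mg.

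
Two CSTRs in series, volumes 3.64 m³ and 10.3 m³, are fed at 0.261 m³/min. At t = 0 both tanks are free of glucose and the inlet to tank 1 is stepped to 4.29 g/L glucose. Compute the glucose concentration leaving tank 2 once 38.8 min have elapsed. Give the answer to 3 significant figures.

1.95 g/L

Each tank obeys Vᵢ dCᵢ/dt = Q(Cᵢ₋₁ − Cᵢ), so τᵢ = Vᵢ/Q.
τ₁ = 3.64/0.261 = 13.946 min; τ₂ = 10.3/0.261 = 39.464 min.
Tank 1: C₁ = C_in(1 − e^(−t/τ₁)). Tank 2 (τ₁ ≠ τ₂): C₂ = C_in[1 − (τ₁ e^(−t/τ₁) − τ₂ e^(−t/τ₂))/(τ₁ − τ₂)].
At t = 38.8: e^(−t/τ₁) = 0.061909, e^(−t/τ₂) = 0.37412.
C₂ = 4.29·[1 − (13.946·0.061909 − 39.464·0.37412)/(-25.517)] = 4.29·0.45525 = 1.9530 g/L.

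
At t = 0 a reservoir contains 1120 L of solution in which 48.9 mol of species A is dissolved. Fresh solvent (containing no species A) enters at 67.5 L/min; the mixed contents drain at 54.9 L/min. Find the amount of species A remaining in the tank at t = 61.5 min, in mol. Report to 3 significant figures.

Total volume: dV/dt = Q_in − Q_out = 12.600 L/min, so V(t) = 1120 + 12.600 t and V(61.5) = 1894.9 L.
No species A enters, so dm/dt = −Q_out · (m/V).
dm/m = −Q_out dt/(V₀ + 12.600 t); integrating gives ln(m/m₀) = −(Q_out/(Q_in−Q_out)) ln(V/V₀).
m = m₀ (V₀/V)^(Q_out/(Q_in−Q_out)) = 48.9 × (1120/1894.9)^(4.3571) = 4.9462 mol.

4.95 mol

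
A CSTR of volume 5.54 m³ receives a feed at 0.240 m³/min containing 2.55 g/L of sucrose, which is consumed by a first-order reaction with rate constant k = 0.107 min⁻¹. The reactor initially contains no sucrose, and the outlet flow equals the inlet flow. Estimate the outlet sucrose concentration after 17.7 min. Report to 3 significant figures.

V dC/dt = Q(C_in − C) − k V C.
This is linear with rate a = Q/V + k = 0.15032 min⁻¹.
C_ss = Q C_in/(Q + kV) = 0.73489 g/L; C(t) = C_ss + (C₀ − C_ss) e^(−a t).
C(17.7) = 0.73489 + (-0.73489)·e^(−0.15032·17.7) = 0.73489 + (-0.73489)·0.069900 = 0.68352 g/L.

0.684 g/L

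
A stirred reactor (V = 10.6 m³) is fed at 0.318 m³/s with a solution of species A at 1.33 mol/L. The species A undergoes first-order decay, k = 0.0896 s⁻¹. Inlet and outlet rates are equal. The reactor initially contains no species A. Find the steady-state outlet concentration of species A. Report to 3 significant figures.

0.334 mol/L

Accumulation = in − out − consumed: V dC/dt = Q C_in − Q C − k V C.
Steady state (dC/dt = 0): C_ss = Q C_in/(Q + kV) = C_in/(1 + kV/Q).
C_ss = 0.318·1.33/(0.318 + 0.0896·10.6) = 0.42294/1.2678 = 0.33361 mol/L.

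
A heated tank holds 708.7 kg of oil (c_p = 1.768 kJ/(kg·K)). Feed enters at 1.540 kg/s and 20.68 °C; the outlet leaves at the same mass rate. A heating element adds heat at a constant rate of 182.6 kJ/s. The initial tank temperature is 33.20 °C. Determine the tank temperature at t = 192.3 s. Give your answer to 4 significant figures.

51.83 °C

M c_p dT/dt = ṁ c_p (T_in − T) + Q̇.
τ = M/ṁ = 460.195 s; T_ss = T_in + Q̇/(ṁ c_p) = 20.68 + 182.6/(1.540·1.768) = 87.7453 °C.
Solution: T(t) = T_ss + (T₀ − T_ss) e^(−t/τ).
T(192.3) = 87.7453 + (-54.5453)·e^(−192.3/460.195) = 87.7453 + (-54.5453)·0.658450 = 51.8299 °C.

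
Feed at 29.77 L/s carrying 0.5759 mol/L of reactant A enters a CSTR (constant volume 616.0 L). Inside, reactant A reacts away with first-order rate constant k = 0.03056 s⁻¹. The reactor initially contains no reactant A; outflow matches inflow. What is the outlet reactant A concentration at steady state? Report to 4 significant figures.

0.3528 mol/L

Species balance: V dC/dt = Q C_in − Q C − k V C.
At steady state: 0 = Q C_in − (Q + kV) C_ss, so C_ss = Q C_in/(Q + kV).
C_ss = 29.77·0.5759/(29.77 + 0.03056·616.0) = 17.1445/48.5950 = 0.352805 mol/L.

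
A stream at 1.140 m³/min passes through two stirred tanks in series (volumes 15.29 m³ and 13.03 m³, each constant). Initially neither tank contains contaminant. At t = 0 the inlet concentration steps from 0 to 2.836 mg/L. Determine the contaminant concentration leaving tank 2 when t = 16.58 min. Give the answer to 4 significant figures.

Each tank obeys Vᵢ dCᵢ/dt = Q(Cᵢ₋₁ − Cᵢ), so τᵢ = Vᵢ/Q.
τ₁ = 15.29/1.140 = 13.4123 min; τ₂ = 13.03/1.140 = 11.4298 min.
Solving the cascade with C₁(0)=C₂(0)=0 gives C₂(t) = C_in[1 − (τ₁ e^(−t/τ₁) − τ₂ e^(−t/τ₂))/(τ₁ − τ₂)].
At t = 16.58: e^(−t/τ₁) = 0.290492, e^(−t/τ₂) = 0.234432.
C₂ = 2.836·[1 − (13.4123·0.290492 − 11.4298·0.234432)/(1.98246)] = 2.836·0.386296 = 1.09553 mg/L.

1.096 mg/L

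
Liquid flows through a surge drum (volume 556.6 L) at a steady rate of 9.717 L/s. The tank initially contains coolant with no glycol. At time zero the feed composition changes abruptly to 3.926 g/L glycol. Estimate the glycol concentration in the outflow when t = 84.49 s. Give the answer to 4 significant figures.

Transient balance on the dissolved component: V dC/dt = Q(C_in − C).
Rewrite as dC/dt + C/τ = C_in/τ, τ = V/Q = 57.2811 s.
C approaches C_in exponentially: C(t) = C_in + (C₀ − C_in) e^(−t/τ).
C(84.49) = 3.926 + (0 − 3.926)·e^(−84.49/57.2811) = 3.926 + (-3.92600)·0.228777 = 3.02782 g/L.

3.028 g/L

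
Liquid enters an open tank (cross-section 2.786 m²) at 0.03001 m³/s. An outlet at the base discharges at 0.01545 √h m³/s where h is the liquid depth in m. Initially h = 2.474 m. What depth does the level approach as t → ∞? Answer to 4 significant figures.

3.773 m

A dh/dt = Q_in − 0.01545 √h. Steady state requires inflow = outflow:
Q_in = 0.01545 √h_ss ⇒ √h_ss = 0.03001/0.01545 = 1.94239.
h_ss = 1.94239² = 3.77290 m. (Since h₀ = 2.474 m < h_ss, the level will rise toward this value.)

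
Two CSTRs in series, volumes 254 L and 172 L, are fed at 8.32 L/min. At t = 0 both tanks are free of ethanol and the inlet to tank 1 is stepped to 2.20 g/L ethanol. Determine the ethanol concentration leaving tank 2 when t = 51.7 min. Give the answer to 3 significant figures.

1.33 g/L

Species balance on tank i: dCᵢ/dt = (Cᵢ₋₁ − Cᵢ)/τᵢ with τᵢ = Vᵢ/Q.
τ₁ = 254/8.32 = 30.529 min; τ₂ = 172/8.32 = 20.673 min.
Tank 1: C₁ = C_in(1 − e^(−t/τ₁)). Tank 2 (τ₁ ≠ τ₂): C₂ = C_in[1 − (τ₁ e^(−t/τ₁) − τ₂ e^(−t/τ₂))/(τ₁ − τ₂)].
At t = 51.7: e^(−t/τ₁) = 0.18388, e^(−t/τ₂) = 0.082016.
C₂ = 2.20·[1 − (30.529·0.18388 − 20.673·0.082016)/(9.8558)] = 2.20·0.60246 = 1.3254 g/L.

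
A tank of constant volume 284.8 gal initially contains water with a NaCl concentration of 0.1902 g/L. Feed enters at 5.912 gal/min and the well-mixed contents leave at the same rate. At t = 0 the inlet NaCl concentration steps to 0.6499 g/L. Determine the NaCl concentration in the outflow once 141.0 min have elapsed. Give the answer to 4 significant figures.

Accumulation = in − out for the solute gives V dC/dt = Q(C_in − C).
Time constant τ = V/Q = 284.8/5.912 = 48.1732 min.
Integrating: C(t) = C_in + (C₀ − C_in) e^(−t/τ).
C(141.0) = 0.6499 + (0.1902 − 0.6499)·e^(−141.0/48.1732) = 0.6499 + (-0.459700)·0.0535608 = 0.625278 g/L.

0.6253 g/L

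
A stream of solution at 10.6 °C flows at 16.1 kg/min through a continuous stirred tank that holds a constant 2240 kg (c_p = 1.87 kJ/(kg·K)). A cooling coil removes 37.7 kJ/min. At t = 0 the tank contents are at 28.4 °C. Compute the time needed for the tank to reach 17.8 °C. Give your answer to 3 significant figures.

Energy balance: M c_p dT/dt = ṁ c_p (T_in − T) − 37.7.
τ = M/ṁ = 139.13 min; T_ss = T_in − Q̇/(ṁ c_p) = 9.3478 °C.
T(t) = T_ss + (T₀ − T_ss) e^(−t/τ). Set T = 17.8:
e^(−t/τ) = (17.8 − 9.3478)/(28.4 − 9.3478) = 0.44363
t = −139.13 · ln(0.44363) = 113.08 min.

113 min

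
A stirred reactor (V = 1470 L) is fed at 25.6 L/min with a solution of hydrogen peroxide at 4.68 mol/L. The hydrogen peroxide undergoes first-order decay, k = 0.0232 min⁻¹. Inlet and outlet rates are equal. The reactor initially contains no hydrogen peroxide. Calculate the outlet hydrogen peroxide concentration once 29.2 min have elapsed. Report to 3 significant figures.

1.39 mol/L

V dC/dt = Q(C_in − C) − k V C.
This is linear with rate a = Q/V + k = 0.040615 min⁻¹.
C_ss = Q C_in/(Q + kV) = 2.0067 mol/L; C(t) = C_ss + (C₀ − C_ss) e^(−a t).
C(29.2) = 2.0067 + (-2.0067)·e^(−0.040615·29.2) = 2.0067 + (-2.0067)·0.30545 = 1.3937 mol/L.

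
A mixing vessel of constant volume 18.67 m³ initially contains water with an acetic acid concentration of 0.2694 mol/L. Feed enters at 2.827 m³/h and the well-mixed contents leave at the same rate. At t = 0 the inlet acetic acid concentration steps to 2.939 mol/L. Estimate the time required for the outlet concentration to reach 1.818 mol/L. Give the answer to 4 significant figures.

5.730 h

Species balance: V dC/dt = Q(C_in − C) ⇒ τ = V/Q = 6.60417 h.
C(t) = C_in + (C₀ − C_in) e^(−t/τ). Set C = 1.818 and solve for t:
e^(−t/τ) = (C − C_in)/(C₀ − C_in) = (1.818 − 2.939)/(0.2694 − 2.939) = 0.419913
t = −τ ln(…) = 6.60417 × 0.867708 = 5.73049 h.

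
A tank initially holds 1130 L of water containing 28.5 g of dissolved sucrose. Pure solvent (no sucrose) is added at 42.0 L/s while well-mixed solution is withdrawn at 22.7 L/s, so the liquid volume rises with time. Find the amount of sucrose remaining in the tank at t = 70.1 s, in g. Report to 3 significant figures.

11.3 g

Let m(t) be the amount of sucrose. Volume: V(t) = V₀ + (Q_in − Q_out) t = 1130 + 19.300 t; V(70.1) = 2482.9 L.
Solute balance: dm/dt = 0 − Q_out C = −Q_out m/V(t).
Separate: dm/m = −Q_out dt/V(t) ⇒ ln(m/m₀) = −(Q_out/(Q_in−Q_out)) ln(V/V₀).
m = m₀ (V₀/V)^(Q_out/(Q_in−Q_out)) = 28.5 × (1130/2482.9)^(1.1762) = 11.291 g.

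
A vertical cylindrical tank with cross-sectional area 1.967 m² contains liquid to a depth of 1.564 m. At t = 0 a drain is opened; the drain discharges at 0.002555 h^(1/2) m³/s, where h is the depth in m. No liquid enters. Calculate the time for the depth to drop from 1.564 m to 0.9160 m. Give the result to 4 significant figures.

Unsteady balance on liquid volume: A dh/dt = −0.002555 √h.
∫ h^(−1/2) dh = −(0.002555/A) ∫ dt, giving 2√h = 2√h₀ − (0.002555/A) t.
t = 2A(√h₀ − √h)/0.002555 = 2·1.967·(√1.564 − √0.9160)/0.002555
  = 3.93400 × (1.25060 − 0.957079) / 0.002555 = 451.942 s.

451.9 s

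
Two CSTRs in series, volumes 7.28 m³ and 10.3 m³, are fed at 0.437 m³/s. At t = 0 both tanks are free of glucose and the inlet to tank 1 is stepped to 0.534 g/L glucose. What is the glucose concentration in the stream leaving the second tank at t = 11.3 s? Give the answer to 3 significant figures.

Each tank obeys Vᵢ dCᵢ/dt = Q(Cᵢ₋₁ − Cᵢ), so τᵢ = Vᵢ/Q.
τ₁ = 7.28/0.437 = 16.659 s; τ₂ = 10.3/0.437 = 23.570 s.
Tank 1: C₁ = C_in(1 − e^(−t/τ₁)). Tank 2 (τ₁ ≠ τ₂): C₂ = C_in[1 − (τ₁ e^(−t/τ₁) − τ₂ e^(−t/τ₂))/(τ₁ − τ₂)].
At t = 11.3: e^(−t/τ₁) = 0.50747, e^(−t/τ₂) = 0.61914.
C₂ = 0.534·[1 − (16.659·0.50747 − 23.570·0.61914)/(-6.9108)] = 0.534·0.11168 = 0.059640 g/L.

0.0596 g/L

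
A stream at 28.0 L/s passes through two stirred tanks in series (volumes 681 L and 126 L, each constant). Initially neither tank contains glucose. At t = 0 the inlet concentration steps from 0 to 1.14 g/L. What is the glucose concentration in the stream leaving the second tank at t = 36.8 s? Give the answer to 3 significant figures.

Each tank obeys Vᵢ dCᵢ/dt = Q(Cᵢ₋₁ − Cᵢ), so τᵢ = Vᵢ/Q.
τ₁ = 681/28.0 = 24.321 s; τ₂ = 126/28.0 = 4.5000 s.
Tank 1: C₁ = C_in(1 − e^(−t/τ₁)). Tank 2 (τ₁ ≠ τ₂): C₂ = C_in[1 − (τ₁ e^(−t/τ₁) − τ₂ e^(−t/τ₂))/(τ₁ − τ₂)].
At t = 36.8: e^(−t/τ₁) = 0.22023, e^(−t/τ₂) = 0.00028083.
C₂ = 1.14·[1 − (24.321·0.22023 − 4.5000·0.00028083)/(19.821)] = 1.14·0.72983 = 0.83201 g/L.

0.832 g/L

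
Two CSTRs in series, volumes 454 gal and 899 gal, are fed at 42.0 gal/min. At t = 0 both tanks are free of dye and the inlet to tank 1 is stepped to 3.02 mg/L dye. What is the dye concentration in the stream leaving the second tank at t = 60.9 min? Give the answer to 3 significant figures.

2.68 mg/L

Species balance on tank i: dCᵢ/dt = (Cᵢ₋₁ − Cᵢ)/τᵢ with τᵢ = Vᵢ/Q.
τ₁ = 454/42.0 = 10.810 min; τ₂ = 899/42.0 = 21.405 min.
Tank 1: C₁ = C_in(1 − e^(−t/τ₁)). Tank 2 (τ₁ ≠ τ₂): C₂ = C_in[1 − (τ₁ e^(−t/τ₁) − τ₂ e^(−t/τ₂))/(τ₁ − τ₂)].
At t = 60.9: e^(−t/τ₁) = 0.0035745, e^(−t/τ₂) = 0.058125.
C₂ = 3.02·[1 − (10.810·0.0035745 − 21.405·0.058125)/(-10.595)] = 3.02·0.88622 = 2.6764 mg/L.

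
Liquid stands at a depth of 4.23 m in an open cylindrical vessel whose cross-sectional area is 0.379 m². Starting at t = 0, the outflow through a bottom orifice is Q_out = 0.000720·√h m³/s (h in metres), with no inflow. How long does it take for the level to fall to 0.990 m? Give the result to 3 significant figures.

1120 s

With no inflow, A dh/dt = −0.000720 √h.
Separate and integrate: 2(√h − √h₀) = −(0.000720/A) t.
t = 2A(√h₀ − √h)/0.000720 = 2·0.379·(√4.23 − √0.990)/0.000720
  = 0.75800 × (2.0567 − 0.99499) / 0.000720 = 1117.7 s.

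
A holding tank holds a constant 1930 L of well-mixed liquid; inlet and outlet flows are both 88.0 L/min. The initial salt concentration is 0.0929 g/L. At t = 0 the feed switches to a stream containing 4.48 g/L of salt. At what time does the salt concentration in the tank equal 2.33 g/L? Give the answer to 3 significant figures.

15.6 min

Species balance on the tank: V dC/dt = Q(C_in − C), so τ = V/Q = 21.932 min.
C(t) = C_in + (C₀ − C_in) e^(−t/τ). Set C = 2.33 and solve for t:
e^(−t/τ) = (C − C_in)/(C₀ − C_in) = (2.33 − 4.48)/(0.0929 − 4.48) = 0.49007
t = −τ ln(…) = 21.932 × 0.71320 = 15.642 min.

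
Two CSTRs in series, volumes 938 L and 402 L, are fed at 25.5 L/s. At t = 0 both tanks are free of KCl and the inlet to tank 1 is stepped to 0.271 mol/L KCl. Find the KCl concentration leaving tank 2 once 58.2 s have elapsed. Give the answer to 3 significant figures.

Time constants: τᵢ = Vᵢ/Q for each well-mixed tank.
τ₁ = 938/25.5 = 36.784 s; τ₂ = 402/25.5 = 15.765 s.
Solving the cascade with C₁(0)=C₂(0)=0 gives C₂(t) = C_in[1 − (τ₁ e^(−t/τ₁) − τ₂ e^(−t/τ₂))/(τ₁ − τ₂)].
At t = 58.2: e^(−t/τ₁) = 0.20552, e^(−t/τ₂) = 0.024927.
C₂ = 0.271·[1 − (36.784·0.20552 − 15.765·0.024927)/(21.020)] = 0.271·0.65903 = 0.17860 mol/L.

0.179 mol/L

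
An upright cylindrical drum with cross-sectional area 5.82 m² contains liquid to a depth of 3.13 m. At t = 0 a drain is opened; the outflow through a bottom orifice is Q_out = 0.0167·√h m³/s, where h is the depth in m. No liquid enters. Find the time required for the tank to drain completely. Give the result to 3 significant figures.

Mass balance (ρ constant): A dh/dt = −0.0167 √h.
This is separable: 2 d(√h)/dt = −0.0167/A, so √h = √h₀ − (0.0167/(2A)) t.
Tank is empty when √h = 0: t_empty = 2A√h₀/0.0167.
t_empty = 2·5.82·√3.13/0.0167 = 11.640·1.7692/0.0167 = 1233.1 s.

1230 s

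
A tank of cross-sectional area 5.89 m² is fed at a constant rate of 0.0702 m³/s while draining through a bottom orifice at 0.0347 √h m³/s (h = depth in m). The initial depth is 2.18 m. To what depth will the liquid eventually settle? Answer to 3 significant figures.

Level balance: A dh/dt = 0.0702 − 0.0347 √h. Setting dh/dt = 0:
Q_in = 0.0347 √h_ss ⇒ √h_ss = 0.0702/0.0347 = 2.0231.
h_ss = 2.0231² = 4.0928 m. (Since h₀ = 2.18 m < h_ss, the level will rise toward this value.)

4.09 m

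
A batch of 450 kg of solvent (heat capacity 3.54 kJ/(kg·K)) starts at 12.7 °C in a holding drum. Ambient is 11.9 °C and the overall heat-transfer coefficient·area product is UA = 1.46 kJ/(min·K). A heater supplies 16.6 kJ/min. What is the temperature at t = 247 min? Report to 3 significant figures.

14.8 °C

Lumped-capacitance energy balance: M c_p dT/dt = UA(T_amb − T) + Q̇.
dT/dt = (T_ss − T)/τ with T_ss = T_amb + Q̇/UA = 11.9 + 16.6/1.46 = 23.270 °C, τ = M c_p/UA = 450·3.54/1.46 = 1091.1 min.
This is linear first-order; T(t) = T_ss + (T₀ − T_ss) e^(−t/τ).
T(247) = 23.270 + (-10.570)·0.79742 = 14.841 °C.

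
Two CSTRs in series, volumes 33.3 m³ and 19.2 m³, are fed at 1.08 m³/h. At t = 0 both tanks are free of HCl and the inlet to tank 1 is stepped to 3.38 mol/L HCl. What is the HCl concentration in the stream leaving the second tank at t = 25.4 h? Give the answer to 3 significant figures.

0.980 mol/L

Time constants: τᵢ = Vᵢ/Q for each well-mixed tank.
τ₁ = 33.3/1.08 = 30.833 h; τ₂ = 19.2/1.08 = 17.778 h.
Tank 1: C₁ = C_in(1 − e^(−t/τ₁)). Tank 2 (τ₁ ≠ τ₂): C₂ = C_in[1 − (τ₁ e^(−t/τ₁) − τ₂ e^(−t/τ₂))/(τ₁ − τ₂)].
At t = 25.4: e^(−t/τ₁) = 0.43877, e^(−t/τ₂) = 0.23961.
C₂ = 3.38·[1 − (30.833·0.43877 − 17.778·0.23961)/(13.056)] = 3.38·0.29004 = 0.98032 mol/L.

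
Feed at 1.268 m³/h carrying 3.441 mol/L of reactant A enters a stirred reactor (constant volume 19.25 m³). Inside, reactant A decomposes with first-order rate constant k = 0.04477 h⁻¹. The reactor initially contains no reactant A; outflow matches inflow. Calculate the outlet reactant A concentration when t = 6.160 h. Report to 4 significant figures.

V dC/dt = Q(C_in − C) − k V C.
dC/dt = (Q/V) C_in − (Q/V + k) C; effective rate a = Q/V + k = 0.0658701 + 0.04477 = 0.110640 h⁻¹.
C_ss = Q C_in/(Q + kV) = 2.04862 mol/L; C(t) = C_ss + (C₀ − C_ss) e^(−a t).
C(6.160) = 2.04862 + (-2.04862)·e^(−0.110640·6.160) = 2.04862 + (-2.04862)·0.505836 = 1.01235 mol/L.

1.012 mol/L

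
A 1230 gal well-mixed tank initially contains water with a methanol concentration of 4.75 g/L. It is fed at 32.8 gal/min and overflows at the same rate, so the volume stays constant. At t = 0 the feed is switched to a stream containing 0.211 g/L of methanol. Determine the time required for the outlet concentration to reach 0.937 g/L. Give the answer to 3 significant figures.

68.7 min

Species balance: V dC/dt = Q(C_in − C) ⇒ τ = V/Q = 37.500 min.
C(t) = C_in + (C₀ − C_in) e^(−t/τ). Set C = 0.937 and solve for t:
e^(−t/τ) = (C − C_in)/(C₀ − C_in) = (0.937 − 0.211)/(4.75 − 0.211) = 0.15995
t = −τ ln(…) = 37.500 × 1.8329 = 68.734 min.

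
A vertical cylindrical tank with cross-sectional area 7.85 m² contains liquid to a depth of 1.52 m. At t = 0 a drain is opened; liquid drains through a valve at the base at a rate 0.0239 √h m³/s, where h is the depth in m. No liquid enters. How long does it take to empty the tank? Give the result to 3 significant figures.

810 s

Unsteady balance on liquid volume: A dh/dt = −0.0239 √h.
This is separable: 2 d(√h)/dt = −0.0239/A, so √h = √h₀ − (0.0239/(2A)) t.
Tank is empty when √h = 0: t_empty = 2A√h₀/0.0239.
t_empty = 2·7.85·√1.52/0.0239 = 15.700·1.2329/0.0239 = 809.89 s.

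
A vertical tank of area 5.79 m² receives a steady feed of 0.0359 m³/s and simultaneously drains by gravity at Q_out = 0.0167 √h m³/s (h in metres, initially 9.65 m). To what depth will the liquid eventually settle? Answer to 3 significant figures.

4.62 m

Level balance: A dh/dt = 0.0359 − 0.0167 √h. Setting dh/dt = 0:
Q_in = 0.0167 √h_ss ⇒ √h_ss = 0.0359/0.0167 = 2.1497.
h_ss = 2.1497² = 4.6212 m. (Since h₀ = 9.65 m > h_ss, the level will fall toward this value.)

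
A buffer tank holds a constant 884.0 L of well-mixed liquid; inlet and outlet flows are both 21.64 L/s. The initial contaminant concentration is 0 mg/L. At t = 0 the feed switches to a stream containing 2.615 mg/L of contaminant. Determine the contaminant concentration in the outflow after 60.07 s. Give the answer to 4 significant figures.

2.014 mg/L

Accumulation = in − out for the solute gives V dC/dt = Q(C_in − C).
So dC/dt = (C_in − C)/τ with τ = V/Q = 884.0/21.64 = 40.8503 s.
Solution: C(t) = C_in + (C₀ − C_in) e^(−t/τ).
C(60.07) = 2.615 + (0 − 2.615)·e^(−60.07/40.8503) = 2.615 + (-2.61500)·0.229812 = 2.01404 mg/L.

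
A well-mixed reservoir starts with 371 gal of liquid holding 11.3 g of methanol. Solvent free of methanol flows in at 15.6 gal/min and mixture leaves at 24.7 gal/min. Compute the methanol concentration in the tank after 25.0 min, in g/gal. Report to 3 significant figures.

0.00598 g/gal

Total volume: dV/dt = Q_in − Q_out = -9.1000 gal/min, so V(t) = 371 − 9.1000 t and V(25.0) = 143.50 gal.
No methanol enters, so dm/dt = −Q_out · (m/V).
Separate: dm/m = −Q_out dt/V(t) ⇒ ln(m/m₀) = −(Q_out/(Q_in−Q_out)) ln(V/V₀).
m = m₀ (V₀/V)^(Q_out/(Q_in−Q_out)) = 11.3 × (371/143.50)^(-2.7143) = 0.85778 g.
C = m/V = 0.85778/143.50 = 0.0059776 g/gal.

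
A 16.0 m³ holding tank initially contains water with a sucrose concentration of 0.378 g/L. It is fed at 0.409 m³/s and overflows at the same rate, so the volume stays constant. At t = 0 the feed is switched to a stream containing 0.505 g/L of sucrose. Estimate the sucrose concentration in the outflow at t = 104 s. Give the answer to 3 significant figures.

0.496 g/L

Transient balance on the dissolved component: V dC/dt = Q(C_in − C).
Time constant τ = V/Q = 16.0/0.409 = 39.120 s.
Integrating: C(t) = C_in + (C₀ − C_in) e^(−t/τ).
C(104) = 0.505 + (0.378 − 0.505)·e^(−104/39.120) = 0.505 + (-0.12700)·0.070053 = 0.49610 g/L.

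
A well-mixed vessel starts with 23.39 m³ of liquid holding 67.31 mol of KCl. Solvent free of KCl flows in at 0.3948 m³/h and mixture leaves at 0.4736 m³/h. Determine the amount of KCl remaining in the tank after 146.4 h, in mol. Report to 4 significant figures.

Total volume: dV/dt = Q_in − Q_out = -0.0788000 m³/h, so V(t) = 23.39 − 0.0788000 t and V(146.4) = 11.8537 m³.
Solute balance: dm/dt = 0 − Q_out C = −Q_out m/V(t).
Separate: dm/m = −Q_out dt/V(t) ⇒ ln(m/m₀) = −(Q_out/(Q_in−Q_out)) ln(V/V₀).
m = m₀ (V₀/V)^(Q_out/(Q_in−Q_out)) = 67.31 × (23.39/11.8537)^(-6.01015) = 1.13245 mol.

1.132 mol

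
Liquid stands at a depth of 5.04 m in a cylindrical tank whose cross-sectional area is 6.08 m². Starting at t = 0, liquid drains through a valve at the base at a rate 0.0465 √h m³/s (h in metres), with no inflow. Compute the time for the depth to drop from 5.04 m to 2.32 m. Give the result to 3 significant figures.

189 s

Unsteady balance on liquid volume: A dh/dt = −0.0465 √h.
Separate and integrate: 2(√h − √h₀) = −(0.0465/A) t.
t = 2A(√h₀ − √h)/0.0465 = 2·6.08·(√5.04 − √2.32)/0.0465
  = 12.160 × (2.2450 − 1.5232) / 0.0465 = 188.76 s.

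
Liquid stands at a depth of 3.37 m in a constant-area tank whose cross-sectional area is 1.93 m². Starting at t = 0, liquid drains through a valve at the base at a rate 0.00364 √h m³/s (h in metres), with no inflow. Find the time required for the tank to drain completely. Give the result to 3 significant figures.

With no inflow, A dh/dt = −0.00364 √h.
Separate and integrate: 2(√h − √h₀) = −(0.00364/A) t.
Tank is empty when √h = 0: t_empty = 2A√h₀/0.00364.
t_empty = 2·1.93·√3.37/0.00364 = 3.8600·1.8358/0.00364 = 1946.7 s.

1950 s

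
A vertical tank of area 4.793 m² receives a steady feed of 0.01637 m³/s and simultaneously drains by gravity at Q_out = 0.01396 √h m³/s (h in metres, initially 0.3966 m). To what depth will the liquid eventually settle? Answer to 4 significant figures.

Level balance: A dh/dt = 0.01637 − 0.01396 √h. Setting dh/dt = 0:
Q_in = 0.01396 √h_ss ⇒ √h_ss = 0.01637/0.01396 = 1.17264.
h_ss = 1.17264² = 1.37508 m. (Since h₀ = 0.3966 m < h_ss, the level will rise toward this value.)

1.375 m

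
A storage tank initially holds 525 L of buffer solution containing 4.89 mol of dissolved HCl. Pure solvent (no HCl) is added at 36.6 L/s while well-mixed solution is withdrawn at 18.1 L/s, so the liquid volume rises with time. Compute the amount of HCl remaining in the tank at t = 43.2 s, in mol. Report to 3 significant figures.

Total volume: dV/dt = Q_in − Q_out = 18.500 L/s, so V(t) = 525 + 18.500 t and V(43.2) = 1324.2 L.
Solute balance: dm/dt = 0 − Q_out C = −Q_out m/V(t).
Separate: dm/m = −Q_out dt/V(t) ⇒ ln(m/m₀) = −(Q_out/(Q_in−Q_out)) ln(V/V₀).
m = m₀ (V₀/V)^(Q_out/(Q_in−Q_out)) = 4.89 × (525/1324.2)^(0.97838) = 1.9779 mol.

1.98 mol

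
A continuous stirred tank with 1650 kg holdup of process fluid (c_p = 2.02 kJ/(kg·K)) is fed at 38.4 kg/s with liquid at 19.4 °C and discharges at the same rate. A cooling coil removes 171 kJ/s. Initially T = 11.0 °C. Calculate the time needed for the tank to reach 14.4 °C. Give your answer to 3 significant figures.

M c_p dT/dt = ṁ c_p (T_in − T) − Q̇.
τ = M/ṁ = 42.969 s; T_ss = T_in − Q̇/(ṁ c_p) = 17.195 °C.
T(t) = T_ss + (T₀ − T_ss) e^(−t/τ). Set T = 14.4:
e^(−t/τ) = (14.4 − 17.195)/(11.0 − 17.195) = 0.45121
t = −42.969 · ln(0.45121) = 34.195 s.

34.2 s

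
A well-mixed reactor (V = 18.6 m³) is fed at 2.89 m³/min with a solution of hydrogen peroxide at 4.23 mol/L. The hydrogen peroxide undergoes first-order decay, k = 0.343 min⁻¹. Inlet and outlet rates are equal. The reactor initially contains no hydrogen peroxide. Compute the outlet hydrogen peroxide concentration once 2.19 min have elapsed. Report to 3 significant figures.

0.876 mol/L

Species balance: V dC/dt = Q C_in − Q C − k V C.
dC/dt = (Q/V) C_in − (Q/V + k) C; effective rate a = Q/V + k = 0.15538 + 0.343 = 0.49838 min⁻¹.
C_ss = Q C_in/(Q + kV) = 1.3188 mol/L; C(t) = C_ss + (C₀ − C_ss) e^(−a t).
C(2.19) = 1.3188 + (-1.3188)·e^(−0.49838·2.19) = 1.3188 + (-1.3188)·0.33573 = 0.87602 mol/L.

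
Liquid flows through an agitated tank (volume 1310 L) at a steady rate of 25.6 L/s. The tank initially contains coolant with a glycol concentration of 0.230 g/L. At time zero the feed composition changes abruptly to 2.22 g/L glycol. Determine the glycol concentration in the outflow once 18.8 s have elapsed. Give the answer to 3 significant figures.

0.842 g/L

Transient balance on the dissolved component: V dC/dt = Q(C_in − C).
So dC/dt = (C_in − C)/τ with τ = V/Q = 1310/25.6 = 51.172 s.
This is linear first-order; C(t) = C_in + (C₀ − C_in) e^(−t/τ).
C(18.8) = 2.22 + (0.230 − 2.22)·e^(−18.8/51.172) = 2.22 + (-1.9900)·0.69254 = 0.84185 g/L.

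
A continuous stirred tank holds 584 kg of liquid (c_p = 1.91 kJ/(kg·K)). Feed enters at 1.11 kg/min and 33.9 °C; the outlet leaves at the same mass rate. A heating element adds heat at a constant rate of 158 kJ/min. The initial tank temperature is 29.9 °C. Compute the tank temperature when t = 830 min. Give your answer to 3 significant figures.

M c_p dT/dt = ṁ c_p (T_in − T) + Q̇.
Rearrange: dT/dt = (T_ss − T)/τ with τ = M/ṁ = 526.13 min and T_ss = T_in + Q̇/(ṁ c_p) = 108.42 °C.
This is linear first-order; T(t) = T_ss + (T₀ − T_ss) e^(−t/τ).
T(830) = 108.42 + (-78.525)·e^(−830/526.13) = 108.42 + (-78.525)·0.20648 = 92.211 °C.

92.2 °C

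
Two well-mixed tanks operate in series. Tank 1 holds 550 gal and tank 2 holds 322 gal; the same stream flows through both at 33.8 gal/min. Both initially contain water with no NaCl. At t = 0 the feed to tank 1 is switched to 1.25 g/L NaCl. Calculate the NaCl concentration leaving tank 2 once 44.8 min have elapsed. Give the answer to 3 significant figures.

1.07 g/L

Species balance on tank i: dCᵢ/dt = (Cᵢ₋₁ − Cᵢ)/τᵢ with τᵢ = Vᵢ/Q.
τ₁ = 550/33.8 = 16.272 min; τ₂ = 322/33.8 = 9.5266 min.
Tank 1: C₁ = C_in(1 − e^(−t/τ₁)). Tank 2 (τ₁ ≠ τ₂): C₂ = C_in[1 − (τ₁ e^(−t/τ₁) − τ₂ e^(−t/τ₂))/(τ₁ − τ₂)].
At t = 44.8: e^(−t/τ₁) = 0.063726, e^(−t/τ₂) = 0.0090716.
C₂ = 1.25·[1 − (16.272·0.063726 − 9.5266·0.0090716)/(6.7456)] = 1.25·0.85909 = 1.0739 g/L.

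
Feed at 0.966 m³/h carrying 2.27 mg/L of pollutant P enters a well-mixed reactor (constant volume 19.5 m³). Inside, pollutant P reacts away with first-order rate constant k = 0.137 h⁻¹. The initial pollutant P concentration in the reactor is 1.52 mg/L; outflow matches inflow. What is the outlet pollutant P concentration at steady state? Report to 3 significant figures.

0.603 mg/L

V dC/dt = Q(C_in − C) − k V C.
At steady state: 0 = Q C_in − (Q + kV) C_ss, so C_ss = Q C_in/(Q + kV).
C_ss = 0.966·2.27/(0.966 + 0.137·19.5) = 2.1928/3.6375 = 0.60284 mg/L.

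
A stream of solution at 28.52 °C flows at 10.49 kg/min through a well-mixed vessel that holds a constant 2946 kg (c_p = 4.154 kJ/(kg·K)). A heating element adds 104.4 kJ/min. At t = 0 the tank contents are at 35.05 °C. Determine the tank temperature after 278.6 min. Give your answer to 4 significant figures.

Heat balance on the well-mixed liquid: M c_p dT/dt = ṁ c_p (T_in − T) + 104.4.
τ = M/ṁ = 280.839 min; T_ss = T_in + Q̇/(ṁ c_p) = 28.52 + 104.4/(10.49·4.154) = 30.9158 °C.
This is linear first-order; T(t) = T_ss + (T₀ − T_ss) e^(−t/τ).
T(278.6) = 30.9158 + (4.13416)·e^(−278.6/280.839) = 30.9158 + (4.13416)·0.370824 = 32.4489 °C.

32.45 °C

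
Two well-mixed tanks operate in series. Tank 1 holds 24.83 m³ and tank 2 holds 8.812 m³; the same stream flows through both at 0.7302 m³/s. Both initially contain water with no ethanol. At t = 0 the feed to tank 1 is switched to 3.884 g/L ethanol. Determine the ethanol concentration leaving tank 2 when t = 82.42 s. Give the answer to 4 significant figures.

Each tank obeys Vᵢ dCᵢ/dt = Q(Cᵢ₋₁ − Cᵢ), so τᵢ = Vᵢ/Q.
τ₁ = 24.83/0.7302 = 34.0044 s; τ₂ = 8.812/0.7302 = 12.0679 s.
Solving the cascade with C₁(0)=C₂(0)=0 gives C₂(t) = C_in[1 − (τ₁ e^(−t/τ₁) − τ₂ e^(−t/τ₂))/(τ₁ − τ₂)].
At t = 82.42: e^(−t/τ₁) = 0.0885839, e^(−t/τ₂) = 0.00108121.
C₂ = 3.884·[1 − (34.0044·0.0885839 − 12.0679·0.00108121)/(21.9365)] = 3.884·0.863278 = 3.35297 g/L.

3.353 g/L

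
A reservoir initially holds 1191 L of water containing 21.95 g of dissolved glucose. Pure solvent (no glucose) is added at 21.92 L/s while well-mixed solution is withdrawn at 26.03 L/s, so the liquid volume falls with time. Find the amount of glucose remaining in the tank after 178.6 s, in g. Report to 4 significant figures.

0.05088 g

Total volume: dV/dt = Q_in − Q_out = -4.11000 L/s, so V(t) = 1191 − 4.11000 t and V(178.6) = 456.954 L.
Species balance (pure solvent in): dm/dt = −Q_out · m/V(t).
dm/m = −Q_out dt/(V₀ − 4.11000 t); integrating gives ln(m/m₀) = −(Q_out/(Q_in−Q_out)) ln(V/V₀).
m = m₀ (V₀/V)^(Q_out/(Q_in−Q_out)) = 21.95 × (1191/456.954)^(-6.33333) = 0.0508767 g.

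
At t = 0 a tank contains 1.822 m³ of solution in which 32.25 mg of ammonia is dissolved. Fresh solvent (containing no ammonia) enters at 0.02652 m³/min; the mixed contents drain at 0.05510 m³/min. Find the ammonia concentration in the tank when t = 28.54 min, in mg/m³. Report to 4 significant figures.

Total volume: dV/dt = Q_in − Q_out = -0.0285800 m³/min, so V(t) = 1.822 − 0.0285800 t and V(28.54) = 1.00633 m³.
No ammonia enters, so dm/dt = −Q_out · (m/V).
dm/m = −Q_out dt/(V₀ − 0.0285800 t); integrating gives ln(m/m₀) = −(Q_out/(Q_in−Q_out)) ln(V/V₀).
m = m₀ (V₀/V)^(Q_out/(Q_in−Q_out)) = 32.25 × (1.822/1.00633)^(-1.92792) = 10.2682 mg.
C = m/V = 10.2682/1.00633 = 10.2036 mg/m³.

10.20 mg/m³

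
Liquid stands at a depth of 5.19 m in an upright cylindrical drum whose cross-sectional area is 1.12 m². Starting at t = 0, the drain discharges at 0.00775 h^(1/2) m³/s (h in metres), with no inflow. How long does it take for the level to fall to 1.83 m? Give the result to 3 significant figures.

With no inflow, A dh/dt = −0.00775 √h.
This is separable: 2 d(√h)/dt = −0.00775/A, so √h = √h₀ − (0.00775/(2A)) t.
t = 2A(√h₀ − √h)/0.00775 = 2·1.12·(√5.19 − √1.83)/0.00775
  = 2.2400 × (2.2782 − 1.3528) / 0.00775 = 267.47 s.

267 s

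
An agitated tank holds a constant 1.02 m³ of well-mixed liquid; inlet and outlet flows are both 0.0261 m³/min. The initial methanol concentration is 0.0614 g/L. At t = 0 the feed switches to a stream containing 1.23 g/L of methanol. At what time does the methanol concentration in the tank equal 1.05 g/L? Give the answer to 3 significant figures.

73.1 min

Species balance: V dC/dt = Q(C_in − C) ⇒ τ = V/Q = 39.080 min.
C(t) = C_in + (C₀ − C_in) e^(−t/τ). Set C = 1.05 and solve for t:
e^(−t/τ) = (C − C_in)/(C₀ − C_in) = (1.05 − 1.23)/(0.0614 − 1.23) = 0.15403
t = −τ ln(…) = 39.080 × 1.8706 = 73.104 min.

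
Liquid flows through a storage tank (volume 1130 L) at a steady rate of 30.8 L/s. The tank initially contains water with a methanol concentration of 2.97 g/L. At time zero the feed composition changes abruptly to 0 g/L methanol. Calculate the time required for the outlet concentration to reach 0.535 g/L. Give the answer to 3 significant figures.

62.9 s

Species balance: V dC/dt = Q(C_in − C) ⇒ τ = V/Q = 36.688 s.
C(t) = C_in + (C₀ − C_in) e^(−t/τ). Set C = 0.535 and solve for t:
e^(−t/τ) = (C − C_in)/(C₀ − C_in) = (0.535 − 0)/(2.97 − 0) = 0.18013
t = −τ ln(…) = 36.688 × 1.7141 = 62.886 s.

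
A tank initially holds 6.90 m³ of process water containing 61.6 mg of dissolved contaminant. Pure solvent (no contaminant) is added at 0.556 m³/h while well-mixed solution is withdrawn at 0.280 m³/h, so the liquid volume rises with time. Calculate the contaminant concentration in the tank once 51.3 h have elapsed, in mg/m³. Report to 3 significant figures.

0.943 mg/m³

Let m(t) be the amount of contaminant. Volume: V(t) = V₀ + (Q_in − Q_out) t = 6.90 + 0.27600 t; V(51.3) = 21.059 m³.
Species balance (pure solvent in): dm/dt = −Q_out · m/V(t).
Separate: dm/m = −Q_out dt/V(t) ⇒ ln(m/m₀) = −(Q_out/(Q_in−Q_out)) ln(V/V₀).
m = m₀ (V₀/V)^(Q_out/(Q_in−Q_out)) = 61.6 × (6.90/21.059)^(1.0145) = 19.860 mg.
C = m/V = 19.860/21.059 = 0.94306 mg/m³.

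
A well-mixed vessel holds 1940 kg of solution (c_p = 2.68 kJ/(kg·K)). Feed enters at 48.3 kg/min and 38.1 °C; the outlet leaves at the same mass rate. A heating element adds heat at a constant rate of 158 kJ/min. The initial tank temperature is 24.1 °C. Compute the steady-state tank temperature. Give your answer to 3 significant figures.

39.3 °C

Energy balance: M c_p dT/dt = ṁ c_p (T_in − T) + 158.
At steady state dT/dt = 0 ⇒ T_ss = T_in + Q̇/(ṁ c_p) = 38.1 + 158/(48.3·2.68) = 39.321 °C.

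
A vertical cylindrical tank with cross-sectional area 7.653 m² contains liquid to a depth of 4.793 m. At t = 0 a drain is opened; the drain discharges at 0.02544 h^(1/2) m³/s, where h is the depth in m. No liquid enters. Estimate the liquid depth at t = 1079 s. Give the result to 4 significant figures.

A dh/dt = −Q_out = −0.02544 √h.
This is separable: 2 d(√h)/dt = −0.02544/A, so √h = √h₀ − (0.02544/(2A)) t.
√h = √4.793 − 0.02544·1079/(2·7.653) = 2.18929 − 1.79340 = 0.395893.
h = 0.395893² = 0.156732 m.

0.1567 m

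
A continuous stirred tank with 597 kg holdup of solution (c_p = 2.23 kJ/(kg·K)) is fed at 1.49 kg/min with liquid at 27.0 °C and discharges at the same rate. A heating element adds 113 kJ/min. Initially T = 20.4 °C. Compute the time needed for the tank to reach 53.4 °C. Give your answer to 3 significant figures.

671 min

First-law balance (no shaft work): M c_p dT/dt = ṁ c_p (T_in − T) + 113.
τ = M/ṁ = 400.67 min; T_ss = T_in + Q̇/(ṁ c_p) = 61.008 °C.
T(t) = T_ss + (T₀ − T_ss) e^(−t/τ). Set T = 53.4:
e^(−t/τ) = (53.4 − 61.008)/(20.4 − 61.008) = 0.18736
t = −400.67 · ln(0.18736) = 671.01 min.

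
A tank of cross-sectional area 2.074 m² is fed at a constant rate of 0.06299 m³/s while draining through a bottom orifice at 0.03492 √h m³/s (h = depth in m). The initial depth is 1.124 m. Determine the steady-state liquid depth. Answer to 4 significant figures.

Level balance: A dh/dt = 0.06299 − 0.03492 √h. Setting dh/dt = 0:
Q_in = 0.03492 √h_ss ⇒ √h_ss = 0.06299/0.03492 = 1.80384.
h_ss = 1.80384² = 3.25383 m. (Since h₀ = 1.124 m < h_ss, the level will rise toward this value.)

3.254 m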